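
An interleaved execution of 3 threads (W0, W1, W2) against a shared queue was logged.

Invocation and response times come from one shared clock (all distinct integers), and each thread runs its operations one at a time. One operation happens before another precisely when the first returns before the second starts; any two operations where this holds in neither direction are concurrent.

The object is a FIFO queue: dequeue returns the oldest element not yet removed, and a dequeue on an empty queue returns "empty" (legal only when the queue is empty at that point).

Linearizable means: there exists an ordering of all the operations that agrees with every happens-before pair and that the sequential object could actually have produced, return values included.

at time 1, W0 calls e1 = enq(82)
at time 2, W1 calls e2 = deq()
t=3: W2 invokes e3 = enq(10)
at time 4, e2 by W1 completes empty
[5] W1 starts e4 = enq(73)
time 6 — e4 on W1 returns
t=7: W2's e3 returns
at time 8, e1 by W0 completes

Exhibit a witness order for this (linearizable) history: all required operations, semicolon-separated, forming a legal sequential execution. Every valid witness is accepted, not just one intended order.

e2; e1; e3; e4

step 1: e2 deq() → empty — queue <>
step 2: e1 enq(82) — queue <82>
step 3: e3 enq(10) — queue <82,10>
step 4: e4 enq(73) — queue <82,10,73>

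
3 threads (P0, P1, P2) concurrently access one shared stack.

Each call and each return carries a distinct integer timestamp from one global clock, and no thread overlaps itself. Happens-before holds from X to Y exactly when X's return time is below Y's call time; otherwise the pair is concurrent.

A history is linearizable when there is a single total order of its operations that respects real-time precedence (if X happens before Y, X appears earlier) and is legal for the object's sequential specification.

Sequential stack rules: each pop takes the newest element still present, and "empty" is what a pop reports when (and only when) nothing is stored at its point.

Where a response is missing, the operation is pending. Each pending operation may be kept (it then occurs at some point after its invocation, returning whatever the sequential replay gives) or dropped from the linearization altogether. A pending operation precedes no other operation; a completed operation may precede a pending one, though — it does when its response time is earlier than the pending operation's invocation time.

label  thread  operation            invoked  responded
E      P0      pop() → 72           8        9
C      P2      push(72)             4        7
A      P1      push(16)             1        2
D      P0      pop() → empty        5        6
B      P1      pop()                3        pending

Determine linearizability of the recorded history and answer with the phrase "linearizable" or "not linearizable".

one valid linearization: A, B, D, C, E
step 1: A push(16) — stack <16>
step 2: B pop() (pending, included) — stack <>
step 3: D pop() → empty — stack <>
step 4: C push(72) — stack <72>
step 5: E pop() → 72 — stack <>

linearizable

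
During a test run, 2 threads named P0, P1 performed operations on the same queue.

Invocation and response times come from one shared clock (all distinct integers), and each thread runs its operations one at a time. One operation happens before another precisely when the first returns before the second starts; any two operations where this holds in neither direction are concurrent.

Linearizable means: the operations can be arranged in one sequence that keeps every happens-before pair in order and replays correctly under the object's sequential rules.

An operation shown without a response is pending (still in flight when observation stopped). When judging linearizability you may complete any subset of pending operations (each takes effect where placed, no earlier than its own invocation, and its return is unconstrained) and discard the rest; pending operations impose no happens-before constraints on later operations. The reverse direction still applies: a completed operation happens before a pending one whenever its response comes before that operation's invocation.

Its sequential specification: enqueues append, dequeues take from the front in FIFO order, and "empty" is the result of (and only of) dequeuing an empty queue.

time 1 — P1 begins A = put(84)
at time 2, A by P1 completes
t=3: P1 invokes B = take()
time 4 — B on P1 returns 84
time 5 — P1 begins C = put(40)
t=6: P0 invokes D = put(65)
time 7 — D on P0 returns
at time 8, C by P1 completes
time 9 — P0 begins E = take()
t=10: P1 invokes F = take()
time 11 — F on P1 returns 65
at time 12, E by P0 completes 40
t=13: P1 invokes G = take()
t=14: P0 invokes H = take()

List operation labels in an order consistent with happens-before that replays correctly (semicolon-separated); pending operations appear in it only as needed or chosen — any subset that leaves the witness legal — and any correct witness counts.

step 1: A put(84) — queue <84>
step 2: B take() → 84 — queue <>
step 3: C put(40) — queue <40>
step 4: D put(65) — queue <40,65>
step 5: E take() → 40 — queue <65>
step 6: F take() → 65 — queue <>

A; B; C; D; E; F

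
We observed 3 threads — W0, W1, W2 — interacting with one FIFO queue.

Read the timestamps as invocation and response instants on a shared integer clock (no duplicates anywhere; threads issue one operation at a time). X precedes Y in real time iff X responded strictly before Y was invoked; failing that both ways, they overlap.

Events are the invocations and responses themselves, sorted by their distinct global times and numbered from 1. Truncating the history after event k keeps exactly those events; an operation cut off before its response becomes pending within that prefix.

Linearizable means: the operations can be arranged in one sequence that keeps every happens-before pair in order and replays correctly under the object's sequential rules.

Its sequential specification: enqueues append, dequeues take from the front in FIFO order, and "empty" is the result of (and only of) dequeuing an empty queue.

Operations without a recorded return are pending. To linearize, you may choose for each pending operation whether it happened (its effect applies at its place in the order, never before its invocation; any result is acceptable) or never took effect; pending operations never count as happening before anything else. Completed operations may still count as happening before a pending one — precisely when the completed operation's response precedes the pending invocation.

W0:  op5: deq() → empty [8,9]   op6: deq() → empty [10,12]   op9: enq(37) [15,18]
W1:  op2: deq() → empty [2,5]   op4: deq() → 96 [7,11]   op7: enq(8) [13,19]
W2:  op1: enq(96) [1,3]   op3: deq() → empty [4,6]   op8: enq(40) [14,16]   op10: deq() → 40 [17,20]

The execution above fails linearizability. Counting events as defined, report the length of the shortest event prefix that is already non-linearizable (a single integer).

6

one valid order for events 1..5 is op1, op3, op2:
step 1: op1 enq(96) — queue <96>
step 2: op3 deq() (pending, included) — queue <>
step 3: op2 deq() → empty — queue <>
with event 6 included (op3 responding at time 6), all real-time-consistent orders fail
e.g. op1, op2, op3: illegal at step 2, since op2 deq() → empty cannot apply there
e.g. op1, op3, op2: illegal at step 2, since op3 deq() → empty cannot apply there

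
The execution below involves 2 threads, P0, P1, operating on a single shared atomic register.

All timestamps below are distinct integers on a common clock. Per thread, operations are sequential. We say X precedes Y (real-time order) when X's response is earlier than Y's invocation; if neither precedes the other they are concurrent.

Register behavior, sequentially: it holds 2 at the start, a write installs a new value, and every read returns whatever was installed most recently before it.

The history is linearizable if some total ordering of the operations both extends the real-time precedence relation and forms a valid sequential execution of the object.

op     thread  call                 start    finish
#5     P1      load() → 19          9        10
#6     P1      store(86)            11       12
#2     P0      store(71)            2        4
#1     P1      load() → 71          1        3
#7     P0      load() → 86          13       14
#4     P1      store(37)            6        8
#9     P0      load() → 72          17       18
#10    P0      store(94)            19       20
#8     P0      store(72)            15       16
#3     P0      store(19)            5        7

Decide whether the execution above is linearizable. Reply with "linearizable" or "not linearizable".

linearizable

one valid linearization: #2, #1, #4, #3, #5, #6, #7, #8, #9, #10
after step 1 (#2 store(71)): value 71
after step 2 (#1 load() → 71): value 71
after step 3 (#4 store(37)): value 37
after step 4 (#3 store(19)): value 19
after step 5 (#5 load() → 19): value 19
after step 6 (#6 store(86)): value 86
after step 7 (#7 load() → 86): value 86
after step 8 (#8 store(72)): value 72
after step 9 (#9 load() → 72): value 72
after step 10 (#10 store(94)): value 94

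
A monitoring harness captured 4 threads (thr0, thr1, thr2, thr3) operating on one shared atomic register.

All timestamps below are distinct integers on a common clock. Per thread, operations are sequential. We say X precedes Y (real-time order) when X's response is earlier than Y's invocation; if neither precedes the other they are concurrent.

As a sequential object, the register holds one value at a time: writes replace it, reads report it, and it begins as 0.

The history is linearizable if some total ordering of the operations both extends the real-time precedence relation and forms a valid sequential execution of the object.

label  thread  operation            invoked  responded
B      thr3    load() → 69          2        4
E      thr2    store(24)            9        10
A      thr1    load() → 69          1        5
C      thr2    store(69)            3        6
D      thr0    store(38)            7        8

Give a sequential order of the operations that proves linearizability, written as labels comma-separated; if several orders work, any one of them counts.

C, A, B, D, E

1. C store(69), leaving value 69
2. A load() → 69, leaving value 69
3. B load() → 69, leaving value 69
4. D store(38), leaving value 38
5. E store(24), leaving value 24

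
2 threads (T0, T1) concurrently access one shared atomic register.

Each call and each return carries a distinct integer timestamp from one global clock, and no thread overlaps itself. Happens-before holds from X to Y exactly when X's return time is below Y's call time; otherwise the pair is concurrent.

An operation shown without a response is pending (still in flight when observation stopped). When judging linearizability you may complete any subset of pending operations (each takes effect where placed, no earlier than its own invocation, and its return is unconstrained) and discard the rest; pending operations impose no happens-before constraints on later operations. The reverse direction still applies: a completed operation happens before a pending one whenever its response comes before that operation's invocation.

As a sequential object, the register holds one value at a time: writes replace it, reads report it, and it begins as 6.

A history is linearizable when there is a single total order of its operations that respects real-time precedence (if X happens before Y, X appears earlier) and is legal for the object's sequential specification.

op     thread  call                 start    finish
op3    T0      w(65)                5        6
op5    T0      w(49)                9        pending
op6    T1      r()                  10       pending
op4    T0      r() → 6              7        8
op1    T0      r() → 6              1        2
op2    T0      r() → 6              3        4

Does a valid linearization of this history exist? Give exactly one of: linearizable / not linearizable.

events 1..7 are fine; event 8 — the response of op4 at time 8 — makes the prefix non-linearizable
the sole real-time-consistent order of 4 completed operations fails the atomic register replay
for example op1, op2, op3, op4 fails at step 4: op4 r() → 6 is not legal there

not linearizable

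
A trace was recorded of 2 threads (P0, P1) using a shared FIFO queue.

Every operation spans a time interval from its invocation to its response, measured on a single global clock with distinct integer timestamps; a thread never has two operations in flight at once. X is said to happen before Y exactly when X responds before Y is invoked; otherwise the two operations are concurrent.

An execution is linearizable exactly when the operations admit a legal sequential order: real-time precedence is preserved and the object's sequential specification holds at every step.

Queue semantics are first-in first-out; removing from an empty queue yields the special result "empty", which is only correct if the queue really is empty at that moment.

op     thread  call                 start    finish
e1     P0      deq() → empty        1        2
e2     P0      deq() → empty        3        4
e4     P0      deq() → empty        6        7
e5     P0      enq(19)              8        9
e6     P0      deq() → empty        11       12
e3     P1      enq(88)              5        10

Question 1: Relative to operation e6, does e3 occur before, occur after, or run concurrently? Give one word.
before

e3 spans [5,10], e6 spans [11,12]
resp(e3)=10 < inv(e6)=11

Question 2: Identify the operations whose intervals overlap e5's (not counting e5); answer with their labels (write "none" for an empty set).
e3

e5 spans [8,9]; an op avoiding the whole window 8..9 is ordered, any other is concurrent
e1 [1,2]: before
e2 [3,4]: before
e3 [5,10]: concurrent
e4 [6,7]: before
e6 [11,12]: after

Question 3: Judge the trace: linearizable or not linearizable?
not linearizable

the violation lands at event 12, e6's response at time 12: events 1..11 linearize, events 1..12 do not
6 completed operations, 3 real-time-consistent orders — every FIFO queue replay fails
for example e1, e2, e3, e4, e5, e6 fails at step 4: e4 deq() → empty is not legal there
for example e1, e2, e4, e3, e5, e6 fails at step 6: e6 deq() → empty is not legal there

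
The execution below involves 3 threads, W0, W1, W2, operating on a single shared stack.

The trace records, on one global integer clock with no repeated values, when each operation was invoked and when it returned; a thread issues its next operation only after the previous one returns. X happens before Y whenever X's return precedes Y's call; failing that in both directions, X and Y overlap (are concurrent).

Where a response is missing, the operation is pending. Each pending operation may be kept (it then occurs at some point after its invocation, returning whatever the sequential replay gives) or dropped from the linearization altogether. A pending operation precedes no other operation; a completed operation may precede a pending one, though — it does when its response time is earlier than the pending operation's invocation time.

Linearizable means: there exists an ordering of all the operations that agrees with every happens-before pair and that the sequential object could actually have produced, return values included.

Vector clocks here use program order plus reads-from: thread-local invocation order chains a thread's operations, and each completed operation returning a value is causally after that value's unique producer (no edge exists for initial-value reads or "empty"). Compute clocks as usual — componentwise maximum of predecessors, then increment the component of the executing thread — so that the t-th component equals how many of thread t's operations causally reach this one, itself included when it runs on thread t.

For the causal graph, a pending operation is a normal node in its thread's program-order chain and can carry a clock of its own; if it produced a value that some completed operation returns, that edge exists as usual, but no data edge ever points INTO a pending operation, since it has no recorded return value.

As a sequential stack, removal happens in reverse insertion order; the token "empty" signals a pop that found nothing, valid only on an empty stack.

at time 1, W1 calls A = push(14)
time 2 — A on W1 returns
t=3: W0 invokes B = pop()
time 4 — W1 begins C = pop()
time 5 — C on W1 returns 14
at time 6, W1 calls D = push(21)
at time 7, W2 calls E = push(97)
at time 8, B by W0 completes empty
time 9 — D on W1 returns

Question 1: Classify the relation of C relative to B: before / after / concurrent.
concurrent

C spans [4,5], B spans [3,8]
the intervals overlap in both directions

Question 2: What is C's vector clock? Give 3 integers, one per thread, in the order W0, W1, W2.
(0, 2, 0)

root op E, invoked 7: fresh clock plus W2's own tick → (0, 0, 1)
root op A, invoked 1: fresh clock plus W1's own tick → (0, 1, 0)
root op B, invoked 3: fresh clock plus W0's own tick → (1, 0, 0)
C, invoked 4, takes VC(A)=(0, 1, 0) under max, adds 1 for W1 → (0, 2, 0)
D, invoked 6, takes VC(C)=(0, 2, 0) under max, adds 1 for W1 → (0, 3, 0)
target: VC(C) = (0, 2, 0)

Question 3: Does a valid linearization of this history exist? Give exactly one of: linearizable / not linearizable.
linearizable

witness order: A, C, B, D
1. A push(14), leaving stack <14>
2. C pop() → 14, leaving stack <>
3. B pop() → empty, leaving stack <>
4. D push(21), leaving stack <21>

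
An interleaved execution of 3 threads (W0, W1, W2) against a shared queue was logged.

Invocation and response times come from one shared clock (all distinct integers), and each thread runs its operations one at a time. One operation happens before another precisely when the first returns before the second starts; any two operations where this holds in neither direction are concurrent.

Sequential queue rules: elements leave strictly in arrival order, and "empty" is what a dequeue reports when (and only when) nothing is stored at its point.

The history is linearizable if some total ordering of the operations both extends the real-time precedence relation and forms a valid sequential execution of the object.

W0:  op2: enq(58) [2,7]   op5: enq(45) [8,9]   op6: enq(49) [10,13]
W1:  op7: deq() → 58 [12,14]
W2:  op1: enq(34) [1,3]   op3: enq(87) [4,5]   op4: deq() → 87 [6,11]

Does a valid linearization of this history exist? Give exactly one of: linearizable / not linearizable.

prefix check: 1..10 passes, 1..11 fails once op4's time-11 response joins
real-time-consistent orders of the 5 completed operations: 7 — all fail the queue replay
every completion of the 1 pending operation (op6) was checked; none linearizes
e.g. op1, op2, op3, op4, op5 (pending dropped): illegal at step 4, since op4 deq() → 87 cannot apply there
e.g. op1, op2, op3, op5, op4 (pending dropped): illegal at step 5, since op4 deq() → 87 cannot apply there

not linearizable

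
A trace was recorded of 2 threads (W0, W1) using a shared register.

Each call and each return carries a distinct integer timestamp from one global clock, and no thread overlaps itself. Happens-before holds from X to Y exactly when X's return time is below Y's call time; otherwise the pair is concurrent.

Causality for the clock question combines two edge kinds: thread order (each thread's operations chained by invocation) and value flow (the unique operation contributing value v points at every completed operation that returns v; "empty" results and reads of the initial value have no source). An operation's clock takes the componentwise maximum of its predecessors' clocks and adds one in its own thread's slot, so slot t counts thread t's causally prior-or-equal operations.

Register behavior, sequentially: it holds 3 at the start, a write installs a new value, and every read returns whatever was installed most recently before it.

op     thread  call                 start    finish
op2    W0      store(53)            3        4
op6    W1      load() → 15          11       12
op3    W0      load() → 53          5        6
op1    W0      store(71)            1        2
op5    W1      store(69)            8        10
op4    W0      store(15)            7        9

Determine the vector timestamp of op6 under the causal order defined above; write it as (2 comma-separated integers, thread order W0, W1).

no predecessors for op5 (invoked 8): W1 increments from zero → (0, 1)
no predecessors for op1 (invoked 1): W0 increments from zero → (1, 0)
invoked at 3, op2 merges VC(op1)=(1, 0) and bumps W0's slot → (2, 0)
invoked at 5, op3 merges VC(op2)=(2, 0) and bumps W0's slot → (3, 0)
invoked at 7, op4 merges VC(op3)=(3, 0) and bumps W0's slot → (4, 0)
invoked at 11, op6 merges VC(op4)=(4, 0), VC(op5)=(0, 1) and bumps W1's slot → (4, 2)
target: VC(op6) = (4, 2)

(4, 2)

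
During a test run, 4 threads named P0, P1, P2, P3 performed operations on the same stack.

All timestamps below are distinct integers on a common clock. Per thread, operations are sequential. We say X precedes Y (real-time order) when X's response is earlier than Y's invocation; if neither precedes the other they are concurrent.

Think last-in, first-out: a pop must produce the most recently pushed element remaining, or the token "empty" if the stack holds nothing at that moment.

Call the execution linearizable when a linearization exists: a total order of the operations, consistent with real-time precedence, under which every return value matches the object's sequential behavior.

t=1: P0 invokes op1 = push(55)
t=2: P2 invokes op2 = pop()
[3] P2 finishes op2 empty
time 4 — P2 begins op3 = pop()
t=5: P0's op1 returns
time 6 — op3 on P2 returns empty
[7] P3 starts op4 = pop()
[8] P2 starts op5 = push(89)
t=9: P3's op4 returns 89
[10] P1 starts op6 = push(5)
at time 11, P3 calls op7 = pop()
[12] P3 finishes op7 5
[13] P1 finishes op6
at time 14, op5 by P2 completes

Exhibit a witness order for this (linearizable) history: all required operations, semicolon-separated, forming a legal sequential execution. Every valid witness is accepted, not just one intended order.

op2; op3; op1; op5; op4; op6; op7

step 1: op2 pop() → empty — stack <>
step 2: op3 pop() → empty — stack <>
step 3: op1 push(55) — stack <55>
step 4: op5 push(89) — stack <55,89>
step 5: op4 pop() → 89 — stack <55>
step 6: op6 push(5) — stack <55,5>
step 7: op7 pop() → 5 — stack <55>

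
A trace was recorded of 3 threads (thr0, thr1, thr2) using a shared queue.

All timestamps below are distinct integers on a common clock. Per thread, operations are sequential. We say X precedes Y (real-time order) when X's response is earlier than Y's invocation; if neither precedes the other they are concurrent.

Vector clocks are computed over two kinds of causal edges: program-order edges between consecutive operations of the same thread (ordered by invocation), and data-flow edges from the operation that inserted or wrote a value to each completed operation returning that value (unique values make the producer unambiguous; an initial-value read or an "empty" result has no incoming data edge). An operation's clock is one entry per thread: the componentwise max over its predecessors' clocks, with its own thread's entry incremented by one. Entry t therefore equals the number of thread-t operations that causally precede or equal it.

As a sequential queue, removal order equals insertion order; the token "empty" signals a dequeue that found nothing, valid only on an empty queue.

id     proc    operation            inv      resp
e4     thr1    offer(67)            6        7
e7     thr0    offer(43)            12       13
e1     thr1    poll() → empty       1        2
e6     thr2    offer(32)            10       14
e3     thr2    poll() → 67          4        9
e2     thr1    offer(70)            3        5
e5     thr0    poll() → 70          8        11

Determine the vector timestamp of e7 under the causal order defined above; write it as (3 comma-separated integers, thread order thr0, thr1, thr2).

e1 (invocation 1): nothing precedes it; thr1's component alone gives (0, 1, 0)
e2, invoked 3, takes VC(e1)=(0, 1, 0) under max, adds 1 for thr1 → (0, 2, 0)
e4, invoked 6, takes VC(e2)=(0, 2, 0) under max, adds 1 for thr1 → (0, 3, 0)
e5, invoked 8, takes VC(e2)=(0, 2, 0) under max, adds 1 for thr0 → (1, 2, 0)
e3, invoked 4, takes VC(e4)=(0, 3, 0) under max, adds 1 for thr2 → (0, 3, 1)
e7, invoked 12, takes VC(e5)=(1, 2, 0) under max, adds 1 for thr0 → (2, 2, 0)
e6, invoked 10, takes VC(e3)=(0, 3, 1) under max, adds 1 for thr2 → (0, 3, 2)
target: VC(e7) = (2, 2, 0)

(2, 2, 0)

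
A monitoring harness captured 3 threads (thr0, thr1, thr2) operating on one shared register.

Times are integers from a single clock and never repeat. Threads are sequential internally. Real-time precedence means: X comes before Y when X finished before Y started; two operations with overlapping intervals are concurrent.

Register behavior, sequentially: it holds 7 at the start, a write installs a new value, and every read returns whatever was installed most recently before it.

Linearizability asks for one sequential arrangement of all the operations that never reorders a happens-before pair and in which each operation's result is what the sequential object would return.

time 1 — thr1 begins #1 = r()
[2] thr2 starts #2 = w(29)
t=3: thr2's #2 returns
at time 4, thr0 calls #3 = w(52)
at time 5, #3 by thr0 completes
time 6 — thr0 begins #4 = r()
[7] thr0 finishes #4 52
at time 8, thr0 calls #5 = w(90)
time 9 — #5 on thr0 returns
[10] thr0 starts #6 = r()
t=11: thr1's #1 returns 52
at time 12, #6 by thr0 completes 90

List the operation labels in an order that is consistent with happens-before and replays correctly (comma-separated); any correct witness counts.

#2, #3, #1, #4, #5, #6

step 1: #2 w(29) — value 29
step 2: #3 w(52) — value 52
step 3: #1 r() → 52 — value 52
step 4: #4 r() → 52 — value 52
step 5: #5 w(90) — value 90
step 6: #6 r() → 90 — value 90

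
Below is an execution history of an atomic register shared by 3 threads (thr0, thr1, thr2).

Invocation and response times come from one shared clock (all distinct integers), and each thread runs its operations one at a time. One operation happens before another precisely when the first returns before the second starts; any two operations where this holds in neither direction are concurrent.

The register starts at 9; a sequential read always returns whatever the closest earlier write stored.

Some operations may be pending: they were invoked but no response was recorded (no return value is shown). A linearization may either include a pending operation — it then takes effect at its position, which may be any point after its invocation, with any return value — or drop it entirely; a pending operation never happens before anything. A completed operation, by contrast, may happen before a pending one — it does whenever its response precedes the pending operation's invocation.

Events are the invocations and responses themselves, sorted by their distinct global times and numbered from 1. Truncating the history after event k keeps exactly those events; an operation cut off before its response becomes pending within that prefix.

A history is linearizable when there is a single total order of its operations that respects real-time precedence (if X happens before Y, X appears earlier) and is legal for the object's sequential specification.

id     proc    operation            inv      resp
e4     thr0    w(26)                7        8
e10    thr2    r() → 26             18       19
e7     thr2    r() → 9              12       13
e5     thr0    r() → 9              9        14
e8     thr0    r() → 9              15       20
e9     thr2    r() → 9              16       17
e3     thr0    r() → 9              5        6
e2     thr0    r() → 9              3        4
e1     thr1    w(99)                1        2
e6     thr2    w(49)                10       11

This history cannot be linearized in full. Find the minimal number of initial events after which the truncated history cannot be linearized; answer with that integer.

4

a valid linearization of events 1..3 exists, for instance e1:
after step 1 (e1 w(99)): value 99
event 4 — e2's response, time 4 — after it, nothing linearizes
sample order e1, e2 stalls at step 2 — e2 r() → 9 has no legal effect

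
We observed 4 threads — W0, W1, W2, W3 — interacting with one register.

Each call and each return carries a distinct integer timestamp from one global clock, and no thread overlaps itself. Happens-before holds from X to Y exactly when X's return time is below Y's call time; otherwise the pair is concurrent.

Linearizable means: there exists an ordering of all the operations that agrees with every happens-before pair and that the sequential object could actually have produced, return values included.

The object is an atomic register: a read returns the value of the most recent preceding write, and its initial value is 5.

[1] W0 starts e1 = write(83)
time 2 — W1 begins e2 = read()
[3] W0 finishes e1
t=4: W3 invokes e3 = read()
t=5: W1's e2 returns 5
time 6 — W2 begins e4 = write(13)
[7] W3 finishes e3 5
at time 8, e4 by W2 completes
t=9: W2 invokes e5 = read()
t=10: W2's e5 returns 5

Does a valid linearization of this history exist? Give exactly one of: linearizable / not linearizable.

not linearizable

events 1..6 are fine; event 7 — the response of e3 at time 7 — makes the prefix non-linearizable
3 completed operations, 3 real-time-consistent orders — every register replay fails
completion choices over the 1 pending operation (e4) were checked; none helps
for example e1, e2, e3 (pending dropped) fails at step 2: e2 read() → 5 is not legal there
for example e1, e3, e2 (pending dropped) fails at step 2: e3 read() → 5 is not legal there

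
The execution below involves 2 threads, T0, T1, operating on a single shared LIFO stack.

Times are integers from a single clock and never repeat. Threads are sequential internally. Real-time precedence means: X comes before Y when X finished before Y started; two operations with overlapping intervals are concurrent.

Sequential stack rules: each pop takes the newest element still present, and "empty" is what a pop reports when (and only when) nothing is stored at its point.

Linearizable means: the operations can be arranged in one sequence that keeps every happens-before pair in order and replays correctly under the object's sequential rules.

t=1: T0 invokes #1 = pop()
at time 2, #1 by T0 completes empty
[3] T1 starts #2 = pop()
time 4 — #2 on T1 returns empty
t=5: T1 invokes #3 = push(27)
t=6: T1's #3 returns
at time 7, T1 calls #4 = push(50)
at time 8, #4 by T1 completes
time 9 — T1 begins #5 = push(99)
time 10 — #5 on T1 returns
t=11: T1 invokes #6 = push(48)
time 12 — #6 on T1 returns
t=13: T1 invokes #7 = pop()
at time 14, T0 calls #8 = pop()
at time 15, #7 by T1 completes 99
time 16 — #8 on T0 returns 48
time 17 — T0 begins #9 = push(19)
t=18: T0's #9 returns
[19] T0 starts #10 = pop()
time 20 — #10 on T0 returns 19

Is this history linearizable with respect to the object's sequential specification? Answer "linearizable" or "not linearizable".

linearizable

one valid linearization: #1, #2, #3, #4, #5, #6, #8, #7, #9, #10
step 1: #1 pop() → empty — stack <>
step 2: #2 pop() → empty — stack <>
step 3: #3 push(27) — stack <27>
step 4: #4 push(50) — stack <27,50>
step 5: #5 push(99) — stack <27,50,99>
step 6: #6 push(48) — stack <27,50,99,48>
step 7: #8 pop() → 48 — stack <27,50,99>
step 8: #7 pop() → 99 — stack <27,50>
step 9: #9 push(19) — stack <27,50,19>
step 10: #10 pop() → 19 — stack <27,50>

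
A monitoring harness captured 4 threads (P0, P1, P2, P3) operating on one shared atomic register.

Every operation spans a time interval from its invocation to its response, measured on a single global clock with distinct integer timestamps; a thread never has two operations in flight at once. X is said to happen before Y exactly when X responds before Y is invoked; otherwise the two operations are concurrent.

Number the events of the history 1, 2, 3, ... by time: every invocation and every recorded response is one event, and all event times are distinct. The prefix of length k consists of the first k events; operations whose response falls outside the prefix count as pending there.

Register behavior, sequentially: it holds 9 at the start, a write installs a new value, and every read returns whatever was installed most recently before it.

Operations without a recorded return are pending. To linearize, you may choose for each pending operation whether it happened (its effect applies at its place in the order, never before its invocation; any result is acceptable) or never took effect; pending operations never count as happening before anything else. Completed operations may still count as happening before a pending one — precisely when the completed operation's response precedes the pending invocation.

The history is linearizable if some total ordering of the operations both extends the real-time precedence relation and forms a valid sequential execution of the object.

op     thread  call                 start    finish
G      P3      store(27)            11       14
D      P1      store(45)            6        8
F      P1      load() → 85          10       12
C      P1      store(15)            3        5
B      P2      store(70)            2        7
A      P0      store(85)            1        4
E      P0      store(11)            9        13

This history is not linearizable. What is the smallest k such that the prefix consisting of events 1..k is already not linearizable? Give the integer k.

events 1..11 are linearizable, e.g. via A, B, C, D:
step 1: A store(85) — value 85
step 2: B store(70) — value 70
step 3: C store(15) — value 15
step 4: D store(45) — value 45
event 12 — F's response, time 12 — after it, nothing linearizes
every completion of the 2 pending operations (E, G) was checked; none linearizes
take A, B, C, D, F (pending dropped): step 5 already fails, because F load() → 85 cannot occur there
take A, C, B, D, F (pending dropped): step 5 already fails, because F load() → 85 cannot occur there

12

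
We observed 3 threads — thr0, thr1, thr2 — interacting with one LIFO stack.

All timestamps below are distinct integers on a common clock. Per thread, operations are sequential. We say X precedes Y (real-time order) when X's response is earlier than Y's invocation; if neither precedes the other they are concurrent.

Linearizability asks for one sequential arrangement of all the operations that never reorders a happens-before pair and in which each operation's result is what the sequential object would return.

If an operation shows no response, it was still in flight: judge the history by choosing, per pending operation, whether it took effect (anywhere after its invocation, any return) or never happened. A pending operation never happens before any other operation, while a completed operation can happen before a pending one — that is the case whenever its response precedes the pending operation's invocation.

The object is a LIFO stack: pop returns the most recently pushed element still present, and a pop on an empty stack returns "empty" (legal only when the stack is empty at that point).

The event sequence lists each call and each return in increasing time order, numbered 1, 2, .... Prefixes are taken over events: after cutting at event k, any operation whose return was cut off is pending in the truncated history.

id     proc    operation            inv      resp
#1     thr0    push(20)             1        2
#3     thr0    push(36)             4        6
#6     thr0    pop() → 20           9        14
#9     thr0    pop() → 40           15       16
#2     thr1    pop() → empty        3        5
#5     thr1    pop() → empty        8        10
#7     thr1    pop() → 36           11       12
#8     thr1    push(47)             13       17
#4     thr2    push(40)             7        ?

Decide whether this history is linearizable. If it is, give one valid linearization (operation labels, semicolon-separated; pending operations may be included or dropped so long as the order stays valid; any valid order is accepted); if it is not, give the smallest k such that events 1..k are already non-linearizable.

not linearizable — minimal violating prefix: 5 events

the violation lands at event 5, #2's response at time 5: events 1..4 linearize, events 1..5 do not
one real-time candidate order over the 2 completed operations — the LIFO stack replay rejects it
include/drop combinations of the 1 pending operation (#3) were all tried; none helps
for example #1, #2 (pending dropped) fails at step 2: #2 pop() → empty is not legal there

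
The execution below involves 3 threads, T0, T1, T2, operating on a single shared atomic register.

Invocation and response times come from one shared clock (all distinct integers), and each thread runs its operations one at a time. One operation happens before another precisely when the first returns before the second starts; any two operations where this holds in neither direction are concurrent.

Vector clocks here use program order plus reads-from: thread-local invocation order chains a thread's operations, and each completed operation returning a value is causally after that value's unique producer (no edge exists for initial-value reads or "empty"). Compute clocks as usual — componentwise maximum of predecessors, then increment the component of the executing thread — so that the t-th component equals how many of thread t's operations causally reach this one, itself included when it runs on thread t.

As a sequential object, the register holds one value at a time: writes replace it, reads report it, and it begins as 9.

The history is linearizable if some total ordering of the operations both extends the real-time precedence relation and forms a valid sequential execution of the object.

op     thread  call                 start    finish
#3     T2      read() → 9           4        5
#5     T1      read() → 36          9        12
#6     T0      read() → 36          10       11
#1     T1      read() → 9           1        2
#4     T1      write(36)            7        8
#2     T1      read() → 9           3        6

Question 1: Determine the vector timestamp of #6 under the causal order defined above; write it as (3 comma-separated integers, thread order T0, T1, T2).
Answer: (1, 3, 0)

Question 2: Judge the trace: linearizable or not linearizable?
one valid linearization: #1, #2, #3, #4, #5, #6
step 1: #1 read() → 9 — value 9
step 2: #2 read() → 9 — value 9
step 3: #3 read() → 9 — value 9
step 4: #4 write(36) — value 36
step 5: #5 read() → 36 — value 36
step 6: #6 read() → 36 — value 36

linearizable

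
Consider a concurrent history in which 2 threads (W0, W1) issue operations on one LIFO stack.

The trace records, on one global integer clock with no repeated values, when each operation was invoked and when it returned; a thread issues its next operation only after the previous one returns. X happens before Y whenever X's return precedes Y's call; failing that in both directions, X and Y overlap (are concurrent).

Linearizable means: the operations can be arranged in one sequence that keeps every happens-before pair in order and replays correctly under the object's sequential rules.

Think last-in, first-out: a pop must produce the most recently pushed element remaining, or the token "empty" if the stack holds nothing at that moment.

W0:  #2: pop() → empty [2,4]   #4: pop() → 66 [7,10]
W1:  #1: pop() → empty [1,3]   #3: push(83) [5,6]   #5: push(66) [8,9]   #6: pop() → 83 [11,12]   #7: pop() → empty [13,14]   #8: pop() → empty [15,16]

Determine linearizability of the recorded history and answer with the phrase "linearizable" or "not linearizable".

a witness: #1, #2, #3, #5, #4, #6, #7, #8
after step 1 (#1 pop() → empty): stack <>
after step 2 (#2 pop() → empty): stack <>
after step 3 (#3 push(83)): stack <83>
after step 4 (#5 push(66)): stack <83,66>
after step 5 (#4 pop() → 66): stack <83>
after step 6 (#6 pop() → 83): stack <>
after step 7 (#7 pop() → empty): stack <>
after step 8 (#8 pop() → empty): stack <>

linearizable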